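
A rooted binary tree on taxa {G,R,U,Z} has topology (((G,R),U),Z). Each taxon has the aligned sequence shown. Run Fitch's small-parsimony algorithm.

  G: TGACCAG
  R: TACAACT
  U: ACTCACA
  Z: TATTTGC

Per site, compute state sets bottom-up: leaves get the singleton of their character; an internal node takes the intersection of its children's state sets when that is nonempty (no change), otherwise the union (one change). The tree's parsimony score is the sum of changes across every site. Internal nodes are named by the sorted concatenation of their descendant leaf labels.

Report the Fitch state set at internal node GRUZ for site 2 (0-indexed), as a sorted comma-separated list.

[col 0] GR: children G:{T}, R:{T} ∩→ {T}; cost 0
[col 0] GRU: children GR:{T}, U:{A} ∪→ {A,T}; cost 1
[col 0] GRUZ: children GRU:{A,T}, Z:{T} ∩→ {T}; cost 0
[col 1] GR: children G:{G}, R:{A} ∪→ {A,G}; cost 1
[col 1] GRU: children GR:{A,G}, U:{C} ∪→ {A,C,G}; cost 1
[col 1] GRUZ: children GRU:{A,C,G}, Z:{A} ∩→ {A}; cost 0
[col 2] GR: children G:{A}, R:{C} ∪→ {A,C}; cost 1
[col 2] GRU: children GR:{A,C}, U:{T} ∪→ {A,C,T}; cost 1
[col 2] GRUZ: children GRU:{A,C,T}, Z:{T} ∩→ {T}; cost 0
[col 3] GR: children G:{C}, R:{A} ∪→ {A,C}; cost 1
[col 3] GRU: children GR:{A,C}, U:{C} ∩→ {C}; cost 0
[col 3] GRUZ: children GRU:{C}, Z:{T} ∪→ {C,T}; cost 1
[col 4] GR: children G:{C}, R:{A} ∪→ {A,C}; cost 1
[col 4] GRU: children GR:{A,C}, U:{A} ∩→ {A}; cost 0
[col 4] GRUZ: children GRU:{A}, Z:{T} ∪→ {A,T}; cost 1
[col 5] GR: children G:{A}, R:{C} ∪→ {A,C}; cost 1
[col 5] GRU: children GR:{A,C}, U:{C} ∩→ {C}; cost 0
[col 5] GRUZ: children GRU:{C}, Z:{G} ∪→ {C,G}; cost 1
[col 6] GR: children G:{G}, R:{T} ∪→ {G,T}; cost 1
[col 6] GRU: children GR:{G,T}, U:{A} ∪→ {A,G,T}; cost 1
[col 6] GRUZ: children GRU:{A,G,T}, Z:{C} ∪→ {A,C,G,T}; cost 1
per-site changes: [1, 2, 2, 2, 2, 2, 3]; total = 14

T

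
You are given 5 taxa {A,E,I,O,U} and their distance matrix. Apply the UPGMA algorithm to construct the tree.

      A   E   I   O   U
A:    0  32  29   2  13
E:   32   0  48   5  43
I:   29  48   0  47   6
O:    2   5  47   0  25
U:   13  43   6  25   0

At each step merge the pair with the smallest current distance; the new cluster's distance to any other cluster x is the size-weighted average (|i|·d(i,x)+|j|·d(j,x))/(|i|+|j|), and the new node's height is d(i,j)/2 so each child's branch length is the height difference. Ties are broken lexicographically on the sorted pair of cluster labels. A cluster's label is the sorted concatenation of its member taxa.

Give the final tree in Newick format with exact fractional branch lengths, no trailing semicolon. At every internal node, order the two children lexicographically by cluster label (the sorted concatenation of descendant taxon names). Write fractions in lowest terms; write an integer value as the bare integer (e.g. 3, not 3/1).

iteration 1: select A,O (d=2); attach at lengths (1, 1); label the merged cluster AO
  updated: d(AO,E)=37/2, d(AO,I)=38, d(AO,U)=19
iteration 2: select I,U (d=6); attach at lengths (3, 3); label the merged cluster IU
  updated: d(AO,IU)=57/2, d(E,IU)=91/2
iteration 3: select AO,E (d=37/2); attach at lengths (33/4, 37/4); label the merged cluster AEO
  updated: d(AEO,IU)=205/6
iteration 4: select AEO,IU (d=205/6); attach at lengths (47/6, 169/12); label the merged cluster AEIOU
final tree: (((A:1,O:1):33/4,E:37/4):47/6,(I:3,U:3):169/12)
total length: 569/12

(((A:1,O:1):33/4,E:37/4):47/6,(I:3,U:3):169/12)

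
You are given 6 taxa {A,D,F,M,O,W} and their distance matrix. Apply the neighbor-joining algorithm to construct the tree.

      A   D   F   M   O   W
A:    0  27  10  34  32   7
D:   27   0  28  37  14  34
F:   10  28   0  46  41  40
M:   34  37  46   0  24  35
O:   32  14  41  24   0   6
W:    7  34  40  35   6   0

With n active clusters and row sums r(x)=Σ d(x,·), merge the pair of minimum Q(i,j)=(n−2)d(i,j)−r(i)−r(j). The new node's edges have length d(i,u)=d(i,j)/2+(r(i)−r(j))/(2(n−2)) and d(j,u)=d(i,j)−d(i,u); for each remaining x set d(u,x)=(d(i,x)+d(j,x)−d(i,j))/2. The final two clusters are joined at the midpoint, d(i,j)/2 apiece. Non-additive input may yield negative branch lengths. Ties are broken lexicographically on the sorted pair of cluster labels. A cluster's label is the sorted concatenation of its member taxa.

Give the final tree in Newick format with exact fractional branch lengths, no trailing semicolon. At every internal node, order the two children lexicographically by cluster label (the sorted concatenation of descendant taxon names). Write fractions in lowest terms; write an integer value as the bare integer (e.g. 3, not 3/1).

((((A:-15/8,F:95/8):11,D:23/2):17/4,M:41/2):3,(O:0,W:6):3)

step 1: merge (A,F) at d=10, Q=-235; branch lengths A→-15/8, F→95/8; new cluster AF
  updated: d(AF,D)=45/2, d(AF,M)=35, d(AF,O)=63/2, d(AF,W)=37/2
step 2: merge (O,W) at d=6, Q=-151; branch lengths O→0, W→6; new cluster OW
  updated: d(AF,OW)=22, d(D,OW)=21, d(M,OW)=53/2
step 3: merge (AF,D) at d=45/2, Q=-115; branch lengths AF→11, D→23/2; new cluster ADF
  updated: d(ADF,M)=99/4, d(ADF,OW)=41/4
step 4: merge (ADF,M) at d=99/4, Q=-123/2; branch lengths ADF→17/4, M→41/2; new cluster ADFM
  updated: d(ADFM,OW)=6
step 5: merge (ADFM,OW) at d=6; branch lengths ADFM→3, OW→3; new cluster ADFMOW
final tree: ((((A:-15/8,F:95/8):11,D:23/2):17/4,M:41/2):3,(O:0,W:6):3)
total length: 277/4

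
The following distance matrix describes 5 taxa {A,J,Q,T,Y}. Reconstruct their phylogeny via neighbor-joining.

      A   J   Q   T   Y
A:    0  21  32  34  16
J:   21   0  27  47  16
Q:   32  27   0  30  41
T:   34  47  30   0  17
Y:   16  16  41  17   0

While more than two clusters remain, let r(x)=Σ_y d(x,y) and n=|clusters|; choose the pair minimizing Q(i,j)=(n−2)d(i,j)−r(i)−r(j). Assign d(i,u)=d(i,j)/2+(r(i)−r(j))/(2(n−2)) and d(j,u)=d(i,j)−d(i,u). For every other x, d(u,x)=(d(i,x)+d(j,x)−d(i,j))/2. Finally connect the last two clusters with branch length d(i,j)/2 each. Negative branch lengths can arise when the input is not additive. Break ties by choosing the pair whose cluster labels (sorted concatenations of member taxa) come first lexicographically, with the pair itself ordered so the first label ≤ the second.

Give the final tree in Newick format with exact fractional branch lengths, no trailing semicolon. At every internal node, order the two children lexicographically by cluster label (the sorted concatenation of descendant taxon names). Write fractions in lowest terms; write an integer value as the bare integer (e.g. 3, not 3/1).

1. join Q+T (d=30, Q=-168) ⇒ QT; edges |Q|=46/3, |T|=44/3
  updated: d(A,QT)=18, d(J,QT)=22, d(QT,Y)=14
2. join A+QT (d=18, Q=-73) ⇒ AQT; edges |A|=37/4, |QT|=35/4
  updated: d(AQT,J)=25/2, d(AQT,Y)=6
3. join AQT+J (d=25/2, Q=-69/2) ⇒ AJQT; edges |AQT|=5/4, |J|=45/4
  updated: d(AJQT,Y)=19/4
4. join AJQT+Y (d=19/4) ⇒ AJQTY; edges |AJQT|=19/8, |Y|=19/8
final tree: (((A:37/4,(Q:46/3,T:44/3):35/4):5/4,J:45/4):19/8,Y:19/8)
total length: 261/4

(((A:37/4,(Q:46/3,T:44/3):35/4):5/4,J:45/4):19/8,Y:19/8)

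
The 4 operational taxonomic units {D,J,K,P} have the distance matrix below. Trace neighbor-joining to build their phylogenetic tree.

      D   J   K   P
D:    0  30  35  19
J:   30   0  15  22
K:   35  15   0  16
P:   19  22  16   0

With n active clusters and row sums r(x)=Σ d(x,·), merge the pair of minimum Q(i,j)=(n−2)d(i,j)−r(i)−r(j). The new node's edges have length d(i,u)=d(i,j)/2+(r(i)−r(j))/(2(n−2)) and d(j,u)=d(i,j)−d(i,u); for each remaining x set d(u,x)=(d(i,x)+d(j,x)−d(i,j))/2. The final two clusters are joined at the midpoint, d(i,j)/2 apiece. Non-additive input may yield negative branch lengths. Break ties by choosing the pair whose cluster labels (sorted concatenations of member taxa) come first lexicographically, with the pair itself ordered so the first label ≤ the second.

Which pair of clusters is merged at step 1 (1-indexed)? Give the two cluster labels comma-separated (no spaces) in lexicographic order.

D,P

iteration 1: select D,P (d=19, Q=-103); attach at lengths (65/4, 11/4); label the merged cluster DP
  updated: d(DP,J)=33/2, d(DP,K)=16
iteration 2: select DP,J (d=33/2, Q=-95/2); attach at lengths (35/4, 31/4); label the merged cluster DJP
  updated: d(DJP,K)=29/4
iteration 3: select DJP,K (d=29/4); attach at lengths (29/8, 29/8); label the merged cluster DJKP
final tree: (((D:65/4,P:11/4):35/4,J:31/4):29/8,K:29/8)
total length: 171/4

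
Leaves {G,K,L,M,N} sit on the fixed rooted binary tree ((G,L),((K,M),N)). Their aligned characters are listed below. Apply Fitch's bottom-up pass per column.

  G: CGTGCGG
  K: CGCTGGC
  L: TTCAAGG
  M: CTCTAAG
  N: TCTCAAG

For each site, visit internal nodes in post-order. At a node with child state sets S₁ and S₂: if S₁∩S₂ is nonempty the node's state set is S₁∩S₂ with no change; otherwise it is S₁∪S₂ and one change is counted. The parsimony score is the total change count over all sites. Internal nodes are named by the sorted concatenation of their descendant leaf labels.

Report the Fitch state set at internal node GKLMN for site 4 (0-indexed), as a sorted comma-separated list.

GL@0: {C} ∪ {T} = {C,T} (union, +1)
KM@0: {C} ∩ {C} = {C} (intersection, +0)
KMN@0: {C} ∪ {T} = {C,T} (union, +1)
GKLMN@0: {C,T} ∩ {C,T} = {C,T} (intersection, +0)
GL@1: {G} ∪ {T} = {G,T} (union, +1)
KM@1: {G} ∪ {T} = {G,T} (union, +1)
KMN@1: {G,T} ∪ {C} = {C,G,T} (union, +1)
GKLMN@1: {G,T} ∩ {C,G,T} = {G,T} (intersection, +0)
GL@2: {T} ∪ {C} = {C,T} (union, +1)
KM@2: {C} ∩ {C} = {C} (intersection, +0)
KMN@2: {C} ∪ {T} = {C,T} (union, +1)
GKLMN@2: {C,T} ∩ {C,T} = {C,T} (intersection, +0)
GL@3: {G} ∪ {A} = {A,G} (union, +1)
KM@3: {T} ∩ {T} = {T} (intersection, +0)
KMN@3: {T} ∪ {C} = {C,T} (union, +1)
GKLMN@3: {A,G} ∪ {C,T} = {A,C,G,T} (union, +1)
GL@4: {C} ∪ {A} = {A,C} (union, +1)
KM@4: {G} ∪ {A} = {A,G} (union, +1)
KMN@4: {A,G} ∩ {A} = {A} (intersection, +0)
GKLMN@4: {A,C} ∩ {A} = {A} (intersection, +0)
GL@5: {G} ∩ {G} = {G} (intersection, +0)
KM@5: {G} ∪ {A} = {A,G} (union, +1)
KMN@5: {A,G} ∩ {A} = {A} (intersection, +0)
GKLMN@5: {G} ∪ {A} = {A,G} (union, +1)
GL@6: {G} ∩ {G} = {G} (intersection, +0)
KM@6: {C} ∪ {G} = {C,G} (union, +1)
KMN@6: {C,G} ∩ {G} = {G} (intersection, +0)
GKLMN@6: {G} ∩ {G} = {G} (intersection, +0)
per-site changes: [2, 3, 2, 3, 2, 2, 1]; total = 15

A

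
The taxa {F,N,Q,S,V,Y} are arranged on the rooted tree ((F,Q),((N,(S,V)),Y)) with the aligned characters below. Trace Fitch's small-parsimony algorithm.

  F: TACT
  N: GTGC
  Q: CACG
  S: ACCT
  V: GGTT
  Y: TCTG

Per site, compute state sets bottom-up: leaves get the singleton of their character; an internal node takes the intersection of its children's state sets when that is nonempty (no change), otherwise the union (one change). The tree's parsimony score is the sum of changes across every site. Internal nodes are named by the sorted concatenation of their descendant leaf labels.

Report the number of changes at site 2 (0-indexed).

[col 0] FQ: children F:{T}, Q:{C} ∪→ {C,T}; cost 1
[col 0] SV: children S:{A}, V:{G} ∪→ {A,G}; cost 1
[col 0] NSV: children N:{G}, SV:{A,G} ∩→ {G}; cost 0
[col 0] NSVY: children NSV:{G}, Y:{T} ∪→ {G,T}; cost 1
[col 0] FNQSVY: children FQ:{C,T}, NSVY:{G,T} ∩→ {T}; cost 0
[col 1] FQ: children F:{A}, Q:{A} ∩→ {A}; cost 0
[col 1] SV: children S:{C}, V:{G} ∪→ {C,G}; cost 1
[col 1] NSV: children N:{T}, SV:{C,G} ∪→ {C,G,T}; cost 1
[col 1] NSVY: children NSV:{C,G,T}, Y:{C} ∩→ {C}; cost 0
[col 1] FNQSVY: children FQ:{A}, NSVY:{C} ∪→ {A,C}; cost 1
[col 2] FQ: children F:{C}, Q:{C} ∩→ {C}; cost 0
[col 2] SV: children S:{C}, V:{T} ∪→ {C,T}; cost 1
[col 2] NSV: children N:{G}, SV:{C,T} ∪→ {C,G,T}; cost 1
[col 2] NSVY: children NSV:{C,G,T}, Y:{T} ∩→ {T}; cost 0
[col 2] FNQSVY: children FQ:{C}, NSVY:{T} ∪→ {C,T}; cost 1
[col 3] FQ: children F:{T}, Q:{G} ∪→ {G,T}; cost 1
[col 3] SV: children S:{T}, V:{T} ∩→ {T}; cost 0
[col 3] NSV: children N:{C}, SV:{T} ∪→ {C,T}; cost 1
[col 3] NSVY: children NSV:{C,T}, Y:{G} ∪→ {C,G,T}; cost 1
[col 3] FNQSVY: children FQ:{G,T}, NSVY:{C,G,T} ∩→ {G,T}; cost 0
per-site changes: [3, 3, 3, 3]; total = 12

3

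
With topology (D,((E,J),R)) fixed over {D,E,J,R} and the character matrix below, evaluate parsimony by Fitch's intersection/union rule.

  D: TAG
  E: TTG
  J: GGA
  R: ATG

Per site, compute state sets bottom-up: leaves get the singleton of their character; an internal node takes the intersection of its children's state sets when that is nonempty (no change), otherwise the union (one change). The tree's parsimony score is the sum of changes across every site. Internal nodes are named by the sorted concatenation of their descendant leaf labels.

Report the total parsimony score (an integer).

5

site 0, node EJ: E={T} ∪ J={G} → {G,T} (+1)
site 0, node EJR: EJ={G,T} ∪ R={A} → {A,G,T} (+1)
site 0, node DEJR: D={T} ∩ EJR={A,G,T} → {T} (+0)
site 1, node EJ: E={T} ∪ J={G} → {G,T} (+1)
site 1, node EJR: EJ={G,T} ∩ R={T} → {T} (+0)
site 1, node DEJR: D={A} ∪ EJR={T} → {A,T} (+1)
site 2, node EJ: E={G} ∪ J={A} → {A,G} (+1)
site 2, node EJR: EJ={A,G} ∩ R={G} → {G} (+0)
site 2, node DEJR: D={G} ∩ EJR={G} → {G} (+0)
per-site changes: [2, 2, 1]; total = 5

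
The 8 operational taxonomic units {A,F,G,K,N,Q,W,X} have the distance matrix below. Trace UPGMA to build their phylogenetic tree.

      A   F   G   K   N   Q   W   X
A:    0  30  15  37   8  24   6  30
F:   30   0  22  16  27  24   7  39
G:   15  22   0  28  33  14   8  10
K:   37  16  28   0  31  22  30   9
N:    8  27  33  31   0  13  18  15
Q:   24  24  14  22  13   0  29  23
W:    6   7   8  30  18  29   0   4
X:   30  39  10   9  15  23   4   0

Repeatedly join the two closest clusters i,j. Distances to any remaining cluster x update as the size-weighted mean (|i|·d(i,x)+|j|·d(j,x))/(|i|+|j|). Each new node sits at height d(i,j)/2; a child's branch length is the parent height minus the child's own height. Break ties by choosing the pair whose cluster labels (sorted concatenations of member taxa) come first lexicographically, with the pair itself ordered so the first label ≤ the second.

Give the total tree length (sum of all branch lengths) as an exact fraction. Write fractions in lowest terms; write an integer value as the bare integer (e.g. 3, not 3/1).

1. join W+X (d=4) ⇒ WX; edges |W|=2, |X|=2
  updated: d(A,WX)=18, d(F,WX)=23, d(G,WX)=9, d(K,WX)=39/2, d(N,WX)=33/2, d(Q,WX)=26
2. join A+N (d=8) ⇒ AN; edges |A|=4, |N|=4
  updated: d(AN,F)=57/2, d(AN,G)=24, d(AN,K)=34, d(AN,Q)=37/2, d(AN,WX)=69/4
3. join G+WX (d=9) ⇒ GWX; edges |G|=9/2, |WX|=5/2
  updated: d(AN,GWX)=39/2, d(F,GWX)=68/3, d(GWX,K)=67/3, d(GWX,Q)=22
4. join F+K (d=16) ⇒ FK; edges |F|=8, |K|=8
  updated: d(AN,FK)=125/4, d(FK,GWX)=45/2, d(FK,Q)=23
5. join AN+Q (d=37/2) ⇒ ANQ; edges |AN|=21/4, |Q|=37/4
  updated: d(ANQ,FK)=57/2, d(ANQ,GWX)=61/3
6. join ANQ+GWX (d=61/3) ⇒ AGNQWX; edges |ANQ|=11/12, |GWX|=17/3
  updated: d(AGNQWX,FK)=51/2
7. join AGNQWX+FK (d=51/2) ⇒ AFGKNQWX; edges |AGNQWX|=31/12, |FK|=19/4
final tree: ((((A:4,N:4):21/4,Q:37/4):11/12,(G:9/2,(W:2,X:2):5/2):17/3):31/12,(F:8,K:8):19/4)
total length: 761/12

761/12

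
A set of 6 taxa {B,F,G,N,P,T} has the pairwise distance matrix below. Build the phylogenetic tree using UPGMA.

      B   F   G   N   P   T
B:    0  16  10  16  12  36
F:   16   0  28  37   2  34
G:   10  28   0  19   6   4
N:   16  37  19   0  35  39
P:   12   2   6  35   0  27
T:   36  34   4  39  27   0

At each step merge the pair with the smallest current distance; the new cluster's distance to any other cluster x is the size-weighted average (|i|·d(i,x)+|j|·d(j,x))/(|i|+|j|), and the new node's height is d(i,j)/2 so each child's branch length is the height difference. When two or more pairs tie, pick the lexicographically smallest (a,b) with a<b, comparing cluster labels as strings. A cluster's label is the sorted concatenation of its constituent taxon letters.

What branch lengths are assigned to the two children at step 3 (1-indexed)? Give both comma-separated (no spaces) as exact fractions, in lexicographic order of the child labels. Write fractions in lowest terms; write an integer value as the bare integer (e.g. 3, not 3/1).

7,6

step 1: merge (F,P) at d=2; branch lengths F→1, P→1; new cluster FP
  updated: d(B,FP)=14, d(FP,G)=17, d(FP,N)=36, d(FP,T)=61/2
step 2: merge (G,T) at d=4; branch lengths G→2, T→2; new cluster GT
  updated: d(B,GT)=23, d(FP,GT)=95/4, d(GT,N)=29
step 3: merge (B,FP) at d=14; branch lengths B→7, FP→6; new cluster BFP
  updated: d(BFP,GT)=47/2, d(BFP,N)=88/3
step 4: merge (BFP,GT) at d=47/2; branch lengths BFP→19/4, GT→39/4; new cluster BFGPT
  updated: d(BFGPT,N)=146/5
step 5: merge (BFGPT,N) at d=146/5; branch lengths BFGPT→57/20, N→73/5; new cluster BFGNPT
final tree: (((B:7,(F:1,P:1):6):19/4,(G:2,T:2):39/4):57/20,N:73/5)
total length: 1019/20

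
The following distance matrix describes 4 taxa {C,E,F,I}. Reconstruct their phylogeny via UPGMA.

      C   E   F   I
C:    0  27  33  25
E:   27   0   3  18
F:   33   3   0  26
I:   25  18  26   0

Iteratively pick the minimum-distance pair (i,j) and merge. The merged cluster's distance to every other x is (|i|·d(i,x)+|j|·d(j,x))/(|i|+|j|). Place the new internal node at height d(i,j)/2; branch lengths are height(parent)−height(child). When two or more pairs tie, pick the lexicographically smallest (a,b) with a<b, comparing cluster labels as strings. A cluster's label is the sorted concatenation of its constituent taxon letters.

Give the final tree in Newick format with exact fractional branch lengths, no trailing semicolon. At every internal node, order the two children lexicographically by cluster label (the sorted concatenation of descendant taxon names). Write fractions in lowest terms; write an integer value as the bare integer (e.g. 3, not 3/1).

(C:85/6,((E:3/2,F:3/2):19/2,I:11):19/6)

1. join E+F (d=3) ⇒ EF; edges |E|=3/2, |F|=3/2
  updated: d(C,EF)=30, d(EF,I)=22
2. join EF+I (d=22) ⇒ EFI; edges |EF|=19/2, |I|=11
  updated: d(C,EFI)=85/3
3. join C+EFI (d=85/3) ⇒ CEFI; edges |C|=85/6, |EFI|=19/6
final tree: (C:85/6,((E:3/2,F:3/2):19/2,I:11):19/6)
total length: 245/6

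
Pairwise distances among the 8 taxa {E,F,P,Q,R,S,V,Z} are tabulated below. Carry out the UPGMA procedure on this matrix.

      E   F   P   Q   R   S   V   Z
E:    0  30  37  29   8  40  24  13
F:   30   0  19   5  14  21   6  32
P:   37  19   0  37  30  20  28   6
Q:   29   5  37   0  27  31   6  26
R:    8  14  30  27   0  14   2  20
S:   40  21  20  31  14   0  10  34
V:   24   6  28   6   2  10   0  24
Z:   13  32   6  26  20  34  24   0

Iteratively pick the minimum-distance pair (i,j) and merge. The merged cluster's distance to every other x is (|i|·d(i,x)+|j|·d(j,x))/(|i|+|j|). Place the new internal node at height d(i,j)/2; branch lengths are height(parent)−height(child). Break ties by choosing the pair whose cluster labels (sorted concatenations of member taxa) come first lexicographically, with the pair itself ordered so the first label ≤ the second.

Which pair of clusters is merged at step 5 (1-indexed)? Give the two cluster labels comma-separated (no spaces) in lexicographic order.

step 1: merge (R,V) at d=2; branch lengths R→1, V→1; new cluster RV
  updated: d(E,RV)=16, d(F,RV)=10, d(P,RV)=29, d(Q,RV)=33/2, d(RV,S)=12, d(RV,Z)=22
step 2: merge (F,Q) at d=5; branch lengths F→5/2, Q→5/2; new cluster FQ
  updated: d(E,FQ)=59/2, d(FQ,P)=28, d(FQ,RV)=53/4, d(FQ,S)=26, d(FQ,Z)=29
step 3: merge (P,Z) at d=6; branch lengths P→3, Z→3; new cluster PZ
  updated: d(E,PZ)=25, d(FQ,PZ)=57/2, d(PZ,RV)=51/2, d(PZ,S)=27
step 4: merge (RV,S) at d=12; branch lengths RV→5, S→6; new cluster RSV
  updated: d(E,RSV)=24, d(FQ,RSV)=35/2, d(PZ,RSV)=26
step 5: merge (FQ,RSV) at d=35/2; branch lengths FQ→25/4, RSV→11/4; new cluster FQRSV
  updated: d(E,FQRSV)=131/5, d(FQRSV,PZ)=27
step 6: merge (E,PZ) at d=25; branch lengths E→25/2, PZ→19/2; new cluster EPZ
  updated: d(EPZ,FQRSV)=401/15
step 7: merge (EPZ,FQRSV) at d=401/15; branch lengths EPZ→13/15, FQRSV→277/60; new cluster EFPQRSVZ
final tree: ((E:25/2,(P:3,Z:3):19/2):13/15,((F:5/2,Q:5/2):25/4,((R:1,V:1):5,S:6):11/4):277/60)
total length: 3629/60

FQ,RSV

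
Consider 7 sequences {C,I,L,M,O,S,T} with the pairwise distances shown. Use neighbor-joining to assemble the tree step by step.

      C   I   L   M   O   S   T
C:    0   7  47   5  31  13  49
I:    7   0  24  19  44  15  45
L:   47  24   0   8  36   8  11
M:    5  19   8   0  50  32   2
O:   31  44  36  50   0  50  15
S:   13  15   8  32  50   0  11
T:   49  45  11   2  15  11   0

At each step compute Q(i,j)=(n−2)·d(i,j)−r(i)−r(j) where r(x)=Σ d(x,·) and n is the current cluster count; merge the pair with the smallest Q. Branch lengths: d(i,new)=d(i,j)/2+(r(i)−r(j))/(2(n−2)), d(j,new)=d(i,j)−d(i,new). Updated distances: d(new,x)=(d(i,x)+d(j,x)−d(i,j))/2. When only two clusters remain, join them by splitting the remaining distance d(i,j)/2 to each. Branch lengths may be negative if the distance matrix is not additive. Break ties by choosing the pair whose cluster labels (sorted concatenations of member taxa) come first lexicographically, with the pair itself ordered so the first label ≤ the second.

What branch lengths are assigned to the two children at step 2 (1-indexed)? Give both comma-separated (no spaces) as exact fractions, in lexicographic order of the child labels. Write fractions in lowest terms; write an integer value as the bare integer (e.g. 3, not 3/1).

iteration 1: select O,T (d=15, Q=-284); attach at lengths (84/5, -9/5); label the merged cluster OT
  updated: d(C,OT)=65/2, d(I,OT)=37, d(L,OT)=16, d(M,OT)=37/2, d(OT,S)=23
iteration 2: select C,I (d=7, Q=-357/2); attach at lengths (61/16, 51/16); label the merged cluster CI
  updated: d(CI,L)=32, d(CI,M)=17/2, d(CI,OT)=125/4, d(CI,S)=21/2
iteration 3: select CI,S (d=21/2, Q=-497/4); attach at lengths (161/24, 91/24); label the merged cluster CIS
  updated: d(CIS,L)=59/4, d(CIS,M)=15, d(CIS,OT)=175/8
iteration 4: select CIS,OT (d=175/8, Q=-257/4); attach at lengths (39/4, 97/8); label the merged cluster CIOST
  updated: d(CIOST,L)=71/16, d(CIOST,M)=93/16
iteration 5: select CIOST,L (d=71/16, Q=-73/4); attach at lengths (9/8, 53/16); label the merged cluster CILOST
  updated: d(CILOST,M)=75/16
iteration 6: select CILOST,M (d=75/16); attach at lengths (75/32, 75/32); label the merged cluster CILMOST
final tree: (((((C:61/16,I:51/16):161/24,S:91/24):39/4,(O:84/5,T:-9/5):97/8):9/8,L:53/16):75/32,M:75/32)
total length: 127/2

61/16,51/16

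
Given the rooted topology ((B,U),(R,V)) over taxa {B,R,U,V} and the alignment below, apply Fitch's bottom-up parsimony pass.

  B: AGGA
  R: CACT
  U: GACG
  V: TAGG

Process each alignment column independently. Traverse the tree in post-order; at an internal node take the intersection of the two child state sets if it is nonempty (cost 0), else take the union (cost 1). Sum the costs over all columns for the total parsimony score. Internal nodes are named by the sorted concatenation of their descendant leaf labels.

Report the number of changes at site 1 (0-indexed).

1

site 0, node BU: B={A} ∪ U={G} → {A,G} (+1)
site 0, node RV: R={C} ∪ V={T} → {C,T} (+1)
site 0, node BRUV: BU={A,G} ∪ RV={C,T} → {A,C,G,T} (+1)
site 1, node BU: B={G} ∪ U={A} → {A,G} (+1)
site 1, node RV: R={A} ∩ V={A} → {A} (+0)
site 1, node BRUV: BU={A,G} ∩ RV={A} → {A} (+0)
site 2, node BU: B={G} ∪ U={C} → {C,G} (+1)
site 2, node RV: R={C} ∪ V={G} → {C,G} (+1)
site 2, node BRUV: BU={C,G} ∩ RV={C,G} → {C,G} (+0)
site 3, node BU: B={A} ∪ U={G} → {A,G} (+1)
site 3, node RV: R={T} ∪ V={G} → {G,T} (+1)
site 3, node BRUV: BU={A,G} ∩ RV={G,T} → {G} (+0)
per-site changes: [3, 1, 2, 2]; total = 8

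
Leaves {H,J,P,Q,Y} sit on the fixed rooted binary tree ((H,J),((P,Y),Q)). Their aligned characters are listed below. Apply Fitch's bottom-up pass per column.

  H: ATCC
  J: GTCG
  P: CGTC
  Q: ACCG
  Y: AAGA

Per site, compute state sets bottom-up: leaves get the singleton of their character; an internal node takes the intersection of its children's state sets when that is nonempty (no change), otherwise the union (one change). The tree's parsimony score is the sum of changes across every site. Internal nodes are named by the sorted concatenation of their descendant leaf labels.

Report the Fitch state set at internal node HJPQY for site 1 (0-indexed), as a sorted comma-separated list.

A,C,G,T

[col 0] HJ: children H:{A}, J:{G} ∪→ {A,G}; cost 1
[col 0] PY: children P:{C}, Y:{A} ∪→ {A,C}; cost 1
[col 0] PQY: children PY:{A,C}, Q:{A} ∩→ {A}; cost 0
[col 0] HJPQY: children HJ:{A,G}, PQY:{A} ∩→ {A}; cost 0
[col 1] HJ: children H:{T}, J:{T} ∩→ {T}; cost 0
[col 1] PY: children P:{G}, Y:{A} ∪→ {A,G}; cost 1
[col 1] PQY: children PY:{A,G}, Q:{C} ∪→ {A,C,G}; cost 1
[col 1] HJPQY: children HJ:{T}, PQY:{A,C,G} ∪→ {A,C,G,T}; cost 1
[col 2] HJ: children H:{C}, J:{C} ∩→ {C}; cost 0
[col 2] PY: children P:{T}, Y:{G} ∪→ {G,T}; cost 1
[col 2] PQY: children PY:{G,T}, Q:{C} ∪→ {C,G,T}; cost 1
[col 2] HJPQY: children HJ:{C}, PQY:{C,G,T} ∩→ {C}; cost 0
[col 3] HJ: children H:{C}, J:{G} ∪→ {C,G}; cost 1
[col 3] PY: children P:{C}, Y:{A} ∪→ {A,C}; cost 1
[col 3] PQY: children PY:{A,C}, Q:{G} ∪→ {A,C,G}; cost 1
[col 3] HJPQY: children HJ:{C,G}, PQY:{A,C,G} ∩→ {C,G}; cost 0
per-site changes: [2, 3, 2, 3]; total = 10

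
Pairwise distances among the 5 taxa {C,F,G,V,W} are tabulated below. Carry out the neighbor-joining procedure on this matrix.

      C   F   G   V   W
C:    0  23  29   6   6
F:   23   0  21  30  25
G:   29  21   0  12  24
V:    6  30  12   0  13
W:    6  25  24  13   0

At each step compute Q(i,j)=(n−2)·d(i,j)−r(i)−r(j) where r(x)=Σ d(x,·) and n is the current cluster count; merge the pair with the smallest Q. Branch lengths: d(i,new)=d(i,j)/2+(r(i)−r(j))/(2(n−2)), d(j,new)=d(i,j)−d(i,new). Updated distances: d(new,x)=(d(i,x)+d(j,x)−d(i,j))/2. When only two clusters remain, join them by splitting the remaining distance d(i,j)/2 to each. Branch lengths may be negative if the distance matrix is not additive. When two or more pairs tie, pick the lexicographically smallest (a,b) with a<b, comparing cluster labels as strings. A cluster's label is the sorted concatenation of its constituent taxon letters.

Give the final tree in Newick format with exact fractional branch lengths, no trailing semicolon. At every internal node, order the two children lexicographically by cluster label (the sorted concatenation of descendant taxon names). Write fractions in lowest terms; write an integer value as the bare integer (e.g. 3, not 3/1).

(((C:13/8,W:35/8):31/8,(F:38/3,G:25/3):63/8):21/16,V:21/16)

iteration 1: select F,G (d=21, Q=-122); attach at lengths (38/3, 25/3); label the merged cluster FG
  updated: d(C,FG)=31/2, d(FG,V)=21/2, d(FG,W)=14
iteration 2: select C,W (d=6, Q=-97/2); attach at lengths (13/8, 35/8); label the merged cluster CW
  updated: d(CW,FG)=47/4, d(CW,V)=13/2
iteration 3: select CW,FG (d=47/4, Q=-115/4); attach at lengths (31/8, 63/8); label the merged cluster CFGW
  updated: d(CFGW,V)=21/8
iteration 4: select CFGW,V (d=21/8); attach at lengths (21/16, 21/16); label the merged cluster CFGVW
final tree: (((C:13/8,W:35/8):31/8,(F:38/3,G:25/3):63/8):21/16,V:21/16)
total length: 331/8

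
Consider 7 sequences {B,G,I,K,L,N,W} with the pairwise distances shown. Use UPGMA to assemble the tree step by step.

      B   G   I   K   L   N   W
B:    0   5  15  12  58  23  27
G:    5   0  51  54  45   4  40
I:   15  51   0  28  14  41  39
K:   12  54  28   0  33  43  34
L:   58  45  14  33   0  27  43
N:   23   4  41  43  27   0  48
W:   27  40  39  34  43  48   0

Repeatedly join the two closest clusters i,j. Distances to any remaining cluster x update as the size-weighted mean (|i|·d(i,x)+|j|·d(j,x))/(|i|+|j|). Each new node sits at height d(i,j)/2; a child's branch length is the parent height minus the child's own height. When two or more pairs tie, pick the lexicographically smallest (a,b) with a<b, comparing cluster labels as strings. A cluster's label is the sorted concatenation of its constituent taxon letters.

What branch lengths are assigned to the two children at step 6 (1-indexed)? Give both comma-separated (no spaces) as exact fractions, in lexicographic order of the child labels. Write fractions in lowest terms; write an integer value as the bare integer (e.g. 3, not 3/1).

5/4,12

1. join G+N (d=4) ⇒ GN; edges |G|=2, |N|=2
  updated: d(B,GN)=14, d(GN,I)=46, d(GN,K)=97/2, d(GN,L)=36, d(GN,W)=44
2. join B+K (d=12) ⇒ BK; edges |B|=6, |K|=6
  updated: d(BK,GN)=125/4, d(BK,I)=43/2, d(BK,L)=91/2, d(BK,W)=61/2
3. join I+L (d=14) ⇒ IL; edges |I|=7, |L|=7
  updated: d(BK,IL)=67/2, d(GN,IL)=41, d(IL,W)=41
4. join BK+W (d=61/2) ⇒ BKW; edges |BK|=37/4, |W|=61/4
  updated: d(BKW,GN)=71/2, d(BKW,IL)=36
5. join BKW+GN (d=71/2) ⇒ BGKNW; edges |BKW|=5/2, |GN|=63/4
  updated: d(BGKNW,IL)=38
6. join BGKNW+IL (d=38) ⇒ BGIKLNW; edges |BGKNW|=5/4, |IL|=12
final tree: ((((B:6,K:6):37/4,W:61/4):5/2,(G:2,N:2):63/4):5/4,(I:7,L:7):12)
total length: 86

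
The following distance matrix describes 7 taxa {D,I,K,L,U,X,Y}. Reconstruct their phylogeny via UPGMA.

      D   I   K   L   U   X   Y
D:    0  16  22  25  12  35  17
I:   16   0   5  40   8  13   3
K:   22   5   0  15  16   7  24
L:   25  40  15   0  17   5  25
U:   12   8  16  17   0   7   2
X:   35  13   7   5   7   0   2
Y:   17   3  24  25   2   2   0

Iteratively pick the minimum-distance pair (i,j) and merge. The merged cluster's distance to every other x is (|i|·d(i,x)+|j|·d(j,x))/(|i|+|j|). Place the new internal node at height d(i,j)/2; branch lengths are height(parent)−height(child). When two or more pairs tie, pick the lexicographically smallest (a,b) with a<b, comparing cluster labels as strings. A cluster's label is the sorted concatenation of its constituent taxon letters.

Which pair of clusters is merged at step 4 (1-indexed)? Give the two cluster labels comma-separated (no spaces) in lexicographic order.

IK,UXY

step 1: merge (U,Y) at d=2; branch lengths U→1, Y→1; new cluster UY
  updated: d(D,UY)=29/2, d(I,UY)=11/2, d(K,UY)=20, d(L,UY)=21, d(UY,X)=9/2
step 2: merge (UY,X) at d=9/2; branch lengths UY→5/4, X→9/4; new cluster UXY
  updated: d(D,UXY)=64/3, d(I,UXY)=8, d(K,UXY)=47/3, d(L,UXY)=47/3
step 3: merge (I,K) at d=5; branch lengths I→5/2, K→5/2; new cluster IK
  updated: d(D,IK)=19, d(IK,L)=55/2, d(IK,UXY)=71/6
step 4: merge (IK,UXY) at d=71/6; branch lengths IK→41/12, UXY→11/3; new cluster IKUXY
  updated: d(D,IKUXY)=102/5, d(IKUXY,L)=102/5
step 5: merge (D,IKUXY) at d=102/5; branch lengths D→51/5, IKUXY→257/60; new cluster DIKUXY
  updated: d(DIKUXY,L)=127/6
step 6: merge (DIKUXY,L) at d=127/6; branch lengths DIKUXY→23/60, L→127/12; new cluster DIKLUXY
final tree: ((D:51/5,((I:5/2,K:5/2):41/12,((U:1,Y:1):5/4,X:9/4):11/3):257/60):23/60,L:127/12)
total length: 1291/30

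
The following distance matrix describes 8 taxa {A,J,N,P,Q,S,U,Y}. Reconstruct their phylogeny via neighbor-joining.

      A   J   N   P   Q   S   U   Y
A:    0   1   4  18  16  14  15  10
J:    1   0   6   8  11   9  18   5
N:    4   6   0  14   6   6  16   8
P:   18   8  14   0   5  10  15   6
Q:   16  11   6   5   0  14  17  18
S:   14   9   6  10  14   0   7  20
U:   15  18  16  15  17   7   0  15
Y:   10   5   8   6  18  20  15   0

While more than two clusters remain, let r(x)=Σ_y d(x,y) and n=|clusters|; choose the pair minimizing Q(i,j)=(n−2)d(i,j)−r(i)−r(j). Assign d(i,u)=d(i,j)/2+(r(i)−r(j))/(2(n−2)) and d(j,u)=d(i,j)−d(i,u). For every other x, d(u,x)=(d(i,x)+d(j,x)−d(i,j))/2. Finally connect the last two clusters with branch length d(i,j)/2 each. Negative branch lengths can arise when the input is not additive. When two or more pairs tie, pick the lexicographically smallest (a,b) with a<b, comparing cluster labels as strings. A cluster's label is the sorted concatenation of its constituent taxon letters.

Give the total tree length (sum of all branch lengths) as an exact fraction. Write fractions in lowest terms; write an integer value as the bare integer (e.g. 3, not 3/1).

1051/32

step 1: merge (S,U) at d=7, Q=-141; branch lengths S→19/12, U→65/12; new cluster SU
  updated: d(A,SU)=11, d(J,SU)=10, d(N,SU)=15/2, d(P,SU)=9, d(Q,SU)=12, d(SU,Y)=14
step 2: merge (P,Q) at d=5, Q=-103; branch lengths P→17/10, Q→33/10; new cluster PQ
  updated: d(A,PQ)=29/2, d(J,PQ)=7, d(N,PQ)=15/2, d(PQ,SU)=8, d(PQ,Y)=19/2
step 3: merge (A,J) at d=1, Q=-131/2; branch lengths A→31/16, J→-15/16; new cluster AJ
  updated: d(AJ,N)=9/2, d(AJ,PQ)=41/4, d(AJ,SU)=10, d(AJ,Y)=7
step 4: merge (PQ,SU) at d=8, Q=-203/4; branch lengths PQ→79/24, SU→113/24; new cluster PQSU
  updated: d(AJ,PQSU)=49/8, d(N,PQSU)=7/2, d(PQSU,Y)=31/4
step 5: merge (AJ,Y) at d=7, Q=-211/8; branch lengths AJ→71/32, Y→153/32; new cluster AJY
  updated: d(AJY,N)=11/4, d(AJY,PQSU)=55/16
step 6: merge (AJY,N) at d=11/4, Q=-155/16; branch lengths AJY→43/32, N→45/32; new cluster AJNY
  updated: d(AJNY,PQSU)=67/32
step 7: merge (AJNY,PQSU) at d=67/32; branch lengths AJNY→67/64, PQSU→67/64; new cluster AJNPQSUY
final tree: ((((A:31/16,J:-15/16):71/32,Y:153/32):43/32,N:45/32):67/64,((P:17/10,Q:33/10):79/24,(S:19/12,U:65/12):113/24):67/64)
total length: 1051/32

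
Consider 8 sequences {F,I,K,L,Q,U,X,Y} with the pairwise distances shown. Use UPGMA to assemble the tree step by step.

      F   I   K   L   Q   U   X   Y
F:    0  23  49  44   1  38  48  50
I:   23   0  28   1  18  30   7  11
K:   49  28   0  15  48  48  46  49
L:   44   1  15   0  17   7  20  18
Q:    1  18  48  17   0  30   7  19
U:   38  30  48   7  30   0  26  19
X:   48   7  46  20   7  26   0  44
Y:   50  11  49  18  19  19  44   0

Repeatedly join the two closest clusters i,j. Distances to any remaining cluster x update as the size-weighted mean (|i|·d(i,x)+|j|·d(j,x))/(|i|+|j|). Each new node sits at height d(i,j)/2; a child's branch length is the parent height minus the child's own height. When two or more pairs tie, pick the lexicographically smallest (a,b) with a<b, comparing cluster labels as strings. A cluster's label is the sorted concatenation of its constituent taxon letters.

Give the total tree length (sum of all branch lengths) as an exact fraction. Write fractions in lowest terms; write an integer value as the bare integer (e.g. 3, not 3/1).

1. join F+Q (d=1) ⇒ FQ; edges |F|=1/2, |Q|=1/2
  updated: d(FQ,I)=41/2, d(FQ,K)=97/2, d(FQ,L)=61/2, d(FQ,U)=34, d(FQ,X)=55/2, d(FQ,Y)=69/2
2. join I+L (d=1) ⇒ IL; edges |I|=1/2, |L|=1/2
  updated: d(FQ,IL)=51/2, d(IL,K)=43/2, d(IL,U)=37/2, d(IL,X)=27/2, d(IL,Y)=29/2
3. join IL+X (d=27/2) ⇒ ILX; edges |IL|=25/4, |X|=27/4
  updated: d(FQ,ILX)=157/6, d(ILX,K)=89/3, d(ILX,U)=21, d(ILX,Y)=73/3
4. join U+Y (d=19) ⇒ UY; edges |U|=19/2, |Y|=19/2
  updated: d(FQ,UY)=137/4, d(ILX,UY)=68/3, d(K,UY)=97/2
5. join ILX+UY (d=68/3) ⇒ ILUXY; edges |ILX|=55/12, |UY|=11/6
  updated: d(FQ,ILUXY)=147/5, d(ILUXY,K)=186/5
6. join FQ+ILUXY (d=147/5) ⇒ FILQUXY; edges |FQ|=71/5, |ILUXY|=101/30
  updated: d(FILQUXY,K)=283/7
7. join FILQUXY+K (d=283/7) ⇒ FIKLQUXY; edges |FILQUXY|=193/35, |K|=283/14
final tree: (((F:1/2,Q:1/2):71/5,(((I:1/2,L:1/2):25/4,X:27/4):55/12,(U:19/2,Y:19/2):11/6):101/30):193/35,K:283/14)
total length: 35159/420

35159/420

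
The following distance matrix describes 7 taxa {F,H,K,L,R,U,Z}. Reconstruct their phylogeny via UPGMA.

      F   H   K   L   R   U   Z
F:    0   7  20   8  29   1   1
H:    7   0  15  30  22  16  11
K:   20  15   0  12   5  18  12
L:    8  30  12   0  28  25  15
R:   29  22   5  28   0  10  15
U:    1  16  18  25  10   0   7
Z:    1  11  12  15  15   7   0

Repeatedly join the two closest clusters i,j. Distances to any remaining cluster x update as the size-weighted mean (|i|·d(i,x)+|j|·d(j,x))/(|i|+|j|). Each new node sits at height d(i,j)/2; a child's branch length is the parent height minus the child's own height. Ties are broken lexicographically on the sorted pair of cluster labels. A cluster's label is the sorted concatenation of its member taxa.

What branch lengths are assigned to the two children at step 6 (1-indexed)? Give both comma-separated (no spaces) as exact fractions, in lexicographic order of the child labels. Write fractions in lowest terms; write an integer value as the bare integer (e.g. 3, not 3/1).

49/48,59/6

1. join F+U (d=1) ⇒ FU; edges |F|=1/2, |U|=1/2
  updated: d(FU,H)=23/2, d(FU,K)=19, d(FU,L)=33/2, d(FU,R)=39/2, d(FU,Z)=4
2. join FU+Z (d=4) ⇒ FUZ; edges |FU|=3/2, |Z|=2
  updated: d(FUZ,H)=34/3, d(FUZ,K)=50/3, d(FUZ,L)=16, d(FUZ,R)=18
3. join K+R (d=5) ⇒ KR; edges |K|=5/2, |R|=5/2
  updated: d(FUZ,KR)=52/3, d(H,KR)=37/2, d(KR,L)=20
4. join FUZ+H (d=34/3) ⇒ FHUZ; edges |FUZ|=11/3, |H|=17/3
  updated: d(FHUZ,KR)=141/8, d(FHUZ,L)=39/2
5. join FHUZ+KR (d=141/8) ⇒ FHKRUZ; edges |FHUZ|=151/48, |KR|=101/16
  updated: d(FHKRUZ,L)=59/3
6. join FHKRUZ+L (d=59/3) ⇒ FHKLRUZ; edges |FHKRUZ|=49/48, |L|=59/6
final tree: (((((F:1/2,U:1/2):3/2,Z:2):11/3,H:17/3):151/48,(K:5/2,R:5/2):101/16):49/48,L:59/6)
total length: 1879/48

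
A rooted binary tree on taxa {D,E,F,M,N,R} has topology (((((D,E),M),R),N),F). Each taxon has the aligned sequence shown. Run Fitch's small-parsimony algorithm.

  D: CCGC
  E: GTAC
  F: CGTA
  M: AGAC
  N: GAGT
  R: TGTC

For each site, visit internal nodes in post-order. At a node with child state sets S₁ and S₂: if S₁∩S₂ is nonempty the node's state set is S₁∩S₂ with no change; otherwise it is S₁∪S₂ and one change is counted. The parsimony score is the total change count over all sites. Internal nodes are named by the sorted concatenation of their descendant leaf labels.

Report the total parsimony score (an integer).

[col 0] DE: children D:{C}, E:{G} ∪→ {C,G}; cost 1
[col 0] DEM: children DE:{C,G}, M:{A} ∪→ {A,C,G}; cost 1
[col 0] DEMR: children DEM:{A,C,G}, R:{T} ∪→ {A,C,G,T}; cost 1
[col 0] DEMNR: children DEMR:{A,C,G,T}, N:{G} ∩→ {G}; cost 0
[col 0] DEFMNR: children DEMNR:{G}, F:{C} ∪→ {C,G}; cost 1
[col 1] DE: children D:{C}, E:{T} ∪→ {C,T}; cost 1
[col 1] DEM: children DE:{C,T}, M:{G} ∪→ {C,G,T}; cost 1
[col 1] DEMR: children DEM:{C,G,T}, R:{G} ∩→ {G}; cost 0
[col 1] DEMNR: children DEMR:{G}, N:{A} ∪→ {A,G}; cost 1
[col 1] DEFMNR: children DEMNR:{A,G}, F:{G} ∩→ {G}; cost 0
[col 2] DE: children D:{G}, E:{A} ∪→ {A,G}; cost 1
[col 2] DEM: children DE:{A,G}, M:{A} ∩→ {A}; cost 0
[col 2] DEMR: children DEM:{A}, R:{T} ∪→ {A,T}; cost 1
[col 2] DEMNR: children DEMR:{A,T}, N:{G} ∪→ {A,G,T}; cost 1
[col 2] DEFMNR: children DEMNR:{A,G,T}, F:{T} ∩→ {T}; cost 0
[col 3] DE: children D:{C}, E:{C} ∩→ {C}; cost 0
[col 3] DEM: children DE:{C}, M:{C} ∩→ {C}; cost 0
[col 3] DEMR: children DEM:{C}, R:{C} ∩→ {C}; cost 0
[col 3] DEMNR: children DEMR:{C}, N:{T} ∪→ {C,T}; cost 1
[col 3] DEFMNR: children DEMNR:{C,T}, F:{A} ∪→ {A,C,T}; cost 1
per-site changes: [4, 3, 3, 2]; total = 12

12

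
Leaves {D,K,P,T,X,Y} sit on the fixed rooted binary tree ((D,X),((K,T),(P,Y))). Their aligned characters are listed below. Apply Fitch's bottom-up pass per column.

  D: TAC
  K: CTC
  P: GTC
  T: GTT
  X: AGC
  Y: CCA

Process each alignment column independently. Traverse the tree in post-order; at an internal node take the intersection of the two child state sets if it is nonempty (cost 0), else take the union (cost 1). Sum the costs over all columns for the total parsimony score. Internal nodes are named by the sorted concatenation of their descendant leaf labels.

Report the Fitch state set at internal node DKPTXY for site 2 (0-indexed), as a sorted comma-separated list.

[col 0] DX: children D:{T}, X:{A} ∪→ {A,T}; cost 1
[col 0] KT: children K:{C}, T:{G} ∪→ {C,G}; cost 1
[col 0] PY: children P:{G}, Y:{C} ∪→ {C,G}; cost 1
[col 0] KPTY: children KT:{C,G}, PY:{C,G} ∩→ {C,G}; cost 0
[col 0] DKPTXY: children DX:{A,T}, KPTY:{C,G} ∪→ {A,C,G,T}; cost 1
[col 1] DX: children D:{A}, X:{G} ∪→ {A,G}; cost 1
[col 1] KT: children K:{T}, T:{T} ∩→ {T}; cost 0
[col 1] PY: children P:{T}, Y:{C} ∪→ {C,T}; cost 1
[col 1] KPTY: children KT:{T}, PY:{C,T} ∩→ {T}; cost 0
[col 1] DKPTXY: children DX:{A,G}, KPTY:{T} ∪→ {A,G,T}; cost 1
[col 2] DX: children D:{C}, X:{C} ∩→ {C}; cost 0
[col 2] KT: children K:{C}, T:{T} ∪→ {C,T}; cost 1
[col 2] PY: children P:{C}, Y:{A} ∪→ {A,C}; cost 1
[col 2] KPTY: children KT:{C,T}, PY:{A,C} ∩→ {C}; cost 0
[col 2] DKPTXY: children DX:{C}, KPTY:{C} ∩→ {C}; cost 0
per-site changes: [4, 3, 2]; total = 9

C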